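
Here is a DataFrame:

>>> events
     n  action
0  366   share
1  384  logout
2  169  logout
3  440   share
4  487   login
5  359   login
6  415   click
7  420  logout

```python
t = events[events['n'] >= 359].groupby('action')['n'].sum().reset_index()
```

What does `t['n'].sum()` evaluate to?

filter rows where n >= 359:
     n  action
0  366   share
1  384  logout
3  440   share
4  487   login
5  359   login
6  415   click
7  420  logout
group by action, sum of n:
action
click     415
login     846
logout    804
share     806
Name: n, dtype: int64
reset_index():
   action    n
0   click  415
1   login  846
2  logout  804
3   share  806
Finally, sum of column 'n' = 2871.

2871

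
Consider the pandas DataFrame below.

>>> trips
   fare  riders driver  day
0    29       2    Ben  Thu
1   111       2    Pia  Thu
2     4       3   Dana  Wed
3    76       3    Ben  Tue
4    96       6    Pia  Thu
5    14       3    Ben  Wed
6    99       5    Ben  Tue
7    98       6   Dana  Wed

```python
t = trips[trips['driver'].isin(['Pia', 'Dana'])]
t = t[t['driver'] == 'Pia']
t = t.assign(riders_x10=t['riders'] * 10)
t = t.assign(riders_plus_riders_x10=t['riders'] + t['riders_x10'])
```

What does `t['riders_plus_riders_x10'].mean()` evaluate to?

filter rows where driver in ['Pia', 'Dana']:
   fare  riders driver  day
1   111       2    Pia  Thu
2     4       3   Dana  Wed
4    96       6    Pia  Thu
7    98       6   Dana  Wed
filter rows where driver == 'Pia':
   fare  riders driver  day
1   111       2    Pia  Thu
4    96       6    Pia  Thu
add column riders_x10 = t['riders'] * 10:
   fare  riders driver  day  riders_x10
1   111       2    Pia  Thu          20
4    96       6    Pia  Thu          60
add column riders_plus_riders_x10 = t['riders'] + t['riders_x10']:
   fare  riders driver  day  riders_x10  riders_plus_riders_x10
1   111       2    Pia  Thu          20                      22
4    96       6    Pia  Thu          60                      66
Finally, mean of column 'riders_plus_riders_x10' = 44.0.

44.0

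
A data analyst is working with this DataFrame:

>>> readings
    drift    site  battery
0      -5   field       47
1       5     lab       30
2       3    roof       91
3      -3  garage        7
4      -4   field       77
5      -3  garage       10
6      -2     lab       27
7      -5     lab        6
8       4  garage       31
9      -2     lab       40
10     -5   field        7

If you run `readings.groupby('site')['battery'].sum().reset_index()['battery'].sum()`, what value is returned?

group by site, sum of battery:
site
field     131
garage     48
lab       103
roof       91
Name: battery, dtype: int64
reset_index():
     site  battery
0   field      131
1  garage       48
2     lab      103
3    roof       91
The sum of column 'battery' is 373.

373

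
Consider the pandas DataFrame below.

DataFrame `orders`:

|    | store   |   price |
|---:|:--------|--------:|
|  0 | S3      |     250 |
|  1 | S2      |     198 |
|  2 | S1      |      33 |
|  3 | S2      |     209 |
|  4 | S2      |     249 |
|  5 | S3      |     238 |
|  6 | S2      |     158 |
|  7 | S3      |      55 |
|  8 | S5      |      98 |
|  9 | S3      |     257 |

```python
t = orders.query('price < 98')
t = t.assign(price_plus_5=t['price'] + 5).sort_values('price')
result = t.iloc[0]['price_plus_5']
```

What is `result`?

38

filter rows where price < 98:
  store  price
2    S1     33
7    S3     55
add column price_plus_5 = t['price'] + 5:
  store  price  price_plus_5
2    S1     33            38
7    S3     55            60
sort by price:
  store  price  price_plus_5
2    S1     33            38
7    S3     55            60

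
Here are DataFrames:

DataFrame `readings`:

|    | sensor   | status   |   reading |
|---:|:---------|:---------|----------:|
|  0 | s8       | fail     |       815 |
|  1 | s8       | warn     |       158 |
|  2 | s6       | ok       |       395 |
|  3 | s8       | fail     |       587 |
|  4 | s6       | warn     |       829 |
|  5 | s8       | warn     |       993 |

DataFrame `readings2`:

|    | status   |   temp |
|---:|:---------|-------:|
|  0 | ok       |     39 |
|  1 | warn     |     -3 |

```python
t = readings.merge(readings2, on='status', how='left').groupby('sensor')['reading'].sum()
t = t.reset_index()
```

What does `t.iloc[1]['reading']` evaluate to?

2553

merge on 'status' (how='left') → 6 rows:
  sensor status  reading  temp
0     s8   fail      815   NaN
1     s8   warn      158  -3.0
2     s6     ok      395  39.0
3     s8   fail      587   NaN
4     s6   warn      829  -3.0
5     s8   warn      993  -3.0
group by sensor, sum of reading:
sensor
s6    1224
s8    2553
Name: reading, dtype: int64
reset_index():
  sensor  reading
0     s6     1224
1     s8     2553
Finally, value at position 1, column 'reading' = 2553.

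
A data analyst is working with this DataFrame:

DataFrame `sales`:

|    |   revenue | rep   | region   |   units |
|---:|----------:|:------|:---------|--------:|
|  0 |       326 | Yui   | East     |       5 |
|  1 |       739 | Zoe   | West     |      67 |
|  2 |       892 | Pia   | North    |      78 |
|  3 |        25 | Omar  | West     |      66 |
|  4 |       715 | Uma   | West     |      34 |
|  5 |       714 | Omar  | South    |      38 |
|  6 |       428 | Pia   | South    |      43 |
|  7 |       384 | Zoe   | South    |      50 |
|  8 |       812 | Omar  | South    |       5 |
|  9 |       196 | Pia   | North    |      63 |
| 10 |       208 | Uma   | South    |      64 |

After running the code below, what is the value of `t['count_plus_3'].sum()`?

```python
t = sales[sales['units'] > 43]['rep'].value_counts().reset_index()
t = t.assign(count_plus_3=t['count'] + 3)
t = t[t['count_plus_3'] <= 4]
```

8

filter rows where units > 43:
    revenue   rep region  units
1       739   Zoe   West     67
2       892   Pia  North     78
3        25  Omar   West     66
7       384   Zoe  South     50
9       196   Pia  North     63
10      208   Uma  South     64
value_counts of rep:
rep
Zoe     2
Pia     2
Omar    1
Uma     1
Name: count, dtype: int64
reset_index():
    rep  count
0   Zoe      2
1   Pia      2
2  Omar      1
3   Uma      1
add column count_plus_3 = t['count'] + 3:
    rep  count  count_plus_3
0   Zoe      2             5
1   Pia      2             5
2  Omar      1             4
3   Uma      1             4
filter rows where count_plus_3 <= 4:
    rep  count  count_plus_3
2  Omar      1             4
3   Uma      1             4
So sum() = 8.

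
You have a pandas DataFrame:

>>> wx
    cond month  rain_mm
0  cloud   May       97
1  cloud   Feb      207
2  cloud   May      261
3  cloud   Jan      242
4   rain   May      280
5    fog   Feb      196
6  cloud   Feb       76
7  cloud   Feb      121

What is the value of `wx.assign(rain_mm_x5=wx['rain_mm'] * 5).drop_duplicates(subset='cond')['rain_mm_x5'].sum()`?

2865

add column rain_mm_x5 = wx['rain_mm'] * 5:
    cond month  rain_mm  rain_mm_x5
0  cloud   May       97         485
1  cloud   Feb      207        1035
2  cloud   May      261        1305
3  cloud   Jan      242        1210
4   rain   May      280        1400
5    fog   Feb      196         980
6  cloud   Feb       76         380
7  cloud   Feb      121         605
drop duplicate cond (keep=first):
    cond month  rain_mm  rain_mm_x5
0  cloud   May       97         485
4   rain   May      280        1400
5    fog   Feb      196         980
Taking the sum of column 'rain_mm_x5' gives 2865.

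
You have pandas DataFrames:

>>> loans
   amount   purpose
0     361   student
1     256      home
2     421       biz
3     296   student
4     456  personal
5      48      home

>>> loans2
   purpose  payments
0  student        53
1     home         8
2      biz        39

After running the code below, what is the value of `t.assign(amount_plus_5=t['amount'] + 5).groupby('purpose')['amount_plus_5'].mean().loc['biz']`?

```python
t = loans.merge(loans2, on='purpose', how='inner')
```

426.0

merge on 'purpose' (how='inner') → 5 rows:
   amount  purpose  payments
0     361  student        53
1     256     home         8
2     421      biz        39
3     296  student        53
4      48     home         8
add column amount_plus_5 = t['amount'] + 5:
   amount  purpose  payments  amount_plus_5
0     361  student        53            366
1     256     home         8            261
2     421      biz        39            426
3     296  student        53            301
4      48     home         8             53
group by purpose, mean of amount_plus_5:
purpose
biz        426.0
home       157.0
student    333.5
Name: amount_plus_5, dtype: float64
The value at index 'biz' is 426.0.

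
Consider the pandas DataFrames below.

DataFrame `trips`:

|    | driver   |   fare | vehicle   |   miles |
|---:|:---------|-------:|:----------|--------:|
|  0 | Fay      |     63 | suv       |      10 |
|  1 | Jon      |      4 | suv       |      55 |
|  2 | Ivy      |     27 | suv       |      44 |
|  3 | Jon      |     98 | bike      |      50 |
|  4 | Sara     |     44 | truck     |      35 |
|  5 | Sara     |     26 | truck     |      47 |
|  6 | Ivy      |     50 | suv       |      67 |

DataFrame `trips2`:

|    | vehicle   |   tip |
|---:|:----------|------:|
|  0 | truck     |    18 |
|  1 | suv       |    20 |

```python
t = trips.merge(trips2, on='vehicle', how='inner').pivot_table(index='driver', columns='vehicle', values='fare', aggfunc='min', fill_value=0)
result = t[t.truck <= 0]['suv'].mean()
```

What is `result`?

merge on 'vehicle' (how='inner') → 6 rows:
  driver  fare vehicle  miles  tip
0    Fay    63     suv     10   20
1    Jon     4     suv     55   20
2    Ivy    27     suv     44   20
3   Sara    44   truck     35   18
4   Sara    26   truck     47   18
5    Ivy    50     suv     67   20
pivot: rows=driver, cols=vehicle, min(fare):
vehicle  suv  truck
driver             
Fay       63      0
Ivy       27      0
Jon        4      0
Sara       0     26
filter rows where truck <= 0:
vehicle  suv  truck
driver             
Fay       63      0
Ivy       27      0
Jon        4      0
Taking the mean of column 'suv' gives 31.3333333333.

31.3333333333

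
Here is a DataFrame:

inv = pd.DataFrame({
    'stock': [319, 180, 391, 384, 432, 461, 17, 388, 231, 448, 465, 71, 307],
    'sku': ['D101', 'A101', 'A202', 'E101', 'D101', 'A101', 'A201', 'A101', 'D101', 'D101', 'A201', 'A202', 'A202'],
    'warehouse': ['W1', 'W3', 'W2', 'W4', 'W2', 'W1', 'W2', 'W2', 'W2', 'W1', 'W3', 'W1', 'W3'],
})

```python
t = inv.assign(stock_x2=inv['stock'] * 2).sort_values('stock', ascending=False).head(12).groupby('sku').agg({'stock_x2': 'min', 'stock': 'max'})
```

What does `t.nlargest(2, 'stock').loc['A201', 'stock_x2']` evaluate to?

930

add column stock_x2 = inv['stock'] * 2:
    stock   sku warehouse  stock_x2
0     319  D101        W1       638
1     180  A101        W3       360
2     391  A202        W2       782
3     384  E101        W4       768
4     432  D101        W2       864
5     461  A101        W1       922
6      17  A201        W2        34
7     388  A101        W2       776
8     231  D101        W2       462
9     448  D101        W1       896
10    465  A201        W3       930
11     71  A202        W1       142
12    307  A202        W3       614
sort by stock descending:
    stock   sku warehouse  stock_x2
10    465  A201        W3       930
5     461  A101        W1       922
9     448  D101        W1       896
4     432  D101        W2       864
2     391  A202        W2       782
7     388  A101        W2       776
3     384  E101        W4       768
0     319  D101        W1       638
12    307  A202        W3       614
8     231  D101        W2       462
1     180  A101        W3       360
11     71  A202        W1       142
6      17  A201        W2        34
take first 12 rows:
    stock   sku warehouse  stock_x2
10    465  A201        W3       930
5     461  A101        W1       922
9     448  D101        W1       896
4     432  D101        W2       864
2     391  A202        W2       782
7     388  A101        W2       776
3     384  E101        W4       768
0     319  D101        W1       638
12    307  A202        W3       614
8     231  D101        W2       462
1     180  A101        W3       360
11     71  A202        W1       142
group by sku: min(stock_x2), max(stock):
      stock_x2  stock
sku                  
A101       360    461
A201       930    465
A202       142    391
D101       462    448
E101       768    384
take 2 rows with largest stock:
      stock_x2  stock
sku                  
A201       930    465
A101       360    461
The value at row 'A201', column 'stock_x2' is 930.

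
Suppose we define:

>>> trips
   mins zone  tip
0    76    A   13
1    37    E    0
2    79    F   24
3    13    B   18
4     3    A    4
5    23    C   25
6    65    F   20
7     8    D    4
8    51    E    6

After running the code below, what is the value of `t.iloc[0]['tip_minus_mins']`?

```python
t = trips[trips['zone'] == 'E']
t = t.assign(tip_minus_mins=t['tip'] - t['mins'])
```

-37

filter rows where zone == 'E':
   mins zone  tip
1    37    E    0
8    51    E    6
add column tip_minus_mins = t['tip'] - t['mins']:
   mins zone  tip  tip_minus_mins
1    37    E    0             -37
8    51    E    6             -45
Hence -37.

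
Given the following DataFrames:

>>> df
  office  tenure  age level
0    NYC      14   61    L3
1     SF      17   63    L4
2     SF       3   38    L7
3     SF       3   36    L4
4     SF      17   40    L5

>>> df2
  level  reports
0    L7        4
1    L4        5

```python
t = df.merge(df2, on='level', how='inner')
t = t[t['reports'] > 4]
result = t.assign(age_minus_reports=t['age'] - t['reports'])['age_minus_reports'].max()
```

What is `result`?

58

merge on 'level' (how='inner') → 3 rows:
  office  tenure  age level  reports
0     SF      17   63    L4        5
1     SF       3   38    L7        4
2     SF       3   36    L4        5
filter rows where reports > 4:
  office  tenure  age level  reports
0     SF      17   63    L4        5
2     SF       3   36    L4        5
add column age_minus_reports = t['age'] - t['reports']:
  office  tenure  age level  reports  age_minus_reports
0     SF      17   63    L4        5                 58
2     SF       3   36    L4        5                 31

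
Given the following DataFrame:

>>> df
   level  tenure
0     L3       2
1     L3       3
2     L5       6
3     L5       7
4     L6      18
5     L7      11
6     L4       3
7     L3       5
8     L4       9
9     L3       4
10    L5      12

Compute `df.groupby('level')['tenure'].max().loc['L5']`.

group by level, max of tenure:
level
L3     5
L4     9
L5    12
L6    18
L7    11
Name: tenure, dtype: int64

12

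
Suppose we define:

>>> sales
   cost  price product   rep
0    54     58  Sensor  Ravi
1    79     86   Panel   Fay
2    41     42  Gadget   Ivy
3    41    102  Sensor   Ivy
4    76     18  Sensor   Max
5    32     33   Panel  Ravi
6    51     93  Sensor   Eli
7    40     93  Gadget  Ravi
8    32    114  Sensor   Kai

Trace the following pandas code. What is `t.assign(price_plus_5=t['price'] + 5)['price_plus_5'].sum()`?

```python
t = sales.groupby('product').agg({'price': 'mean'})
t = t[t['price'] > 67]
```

group by product, mean of price:
         price
product       
Gadget    67.5
Panel     59.5
Sensor    77.0
filter rows where price > 67:
         price
product       
Gadget    67.5
Sensor    77.0
add column price_plus_5 = t['price'] + 5:
         price  price_plus_5
product                     
Gadget    67.5          72.5
Sensor    77.0          82.0

154.5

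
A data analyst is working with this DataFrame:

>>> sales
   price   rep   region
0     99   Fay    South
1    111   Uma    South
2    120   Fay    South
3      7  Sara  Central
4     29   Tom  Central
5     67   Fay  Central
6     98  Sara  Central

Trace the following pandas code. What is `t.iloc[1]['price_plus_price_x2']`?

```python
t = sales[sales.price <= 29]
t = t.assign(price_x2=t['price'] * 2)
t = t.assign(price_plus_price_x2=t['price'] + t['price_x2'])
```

filter rows where price <= 29:
   price   rep   region
3      7  Sara  Central
4     29   Tom  Central
add column price_x2 = t['price'] * 2:
   price   rep   region  price_x2
3      7  Sara  Central        14
4     29   Tom  Central        58
add column price_plus_price_x2 = t['price'] + t['price_x2']:
   price   rep   region  price_x2  price_plus_price_x2
3      7  Sara  Central        14                   21
4     29   Tom  Central        58                   87
Then the value at position 1, column 'price_plus_price_x2': 87

87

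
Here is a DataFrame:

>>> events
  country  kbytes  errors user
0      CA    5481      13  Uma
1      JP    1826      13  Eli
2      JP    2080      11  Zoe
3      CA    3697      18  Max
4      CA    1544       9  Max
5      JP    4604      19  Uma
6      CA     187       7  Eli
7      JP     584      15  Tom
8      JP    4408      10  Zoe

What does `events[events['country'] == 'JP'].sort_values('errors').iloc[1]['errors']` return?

filter rows where country == 'JP':
  country  kbytes  errors user
1      JP    1826      13  Eli
2      JP    2080      11  Zoe
5      JP    4604      19  Uma
7      JP     584      15  Tom
8      JP    4408      10  Zoe
sort by errors:
  country  kbytes  errors user
8      JP    4408      10  Zoe
2      JP    2080      11  Zoe
1      JP    1826      13  Eli
7      JP     584      15  Tom
5      JP    4604      19  Uma
Reading off the value at position 1, column 'errors', we get 11.

11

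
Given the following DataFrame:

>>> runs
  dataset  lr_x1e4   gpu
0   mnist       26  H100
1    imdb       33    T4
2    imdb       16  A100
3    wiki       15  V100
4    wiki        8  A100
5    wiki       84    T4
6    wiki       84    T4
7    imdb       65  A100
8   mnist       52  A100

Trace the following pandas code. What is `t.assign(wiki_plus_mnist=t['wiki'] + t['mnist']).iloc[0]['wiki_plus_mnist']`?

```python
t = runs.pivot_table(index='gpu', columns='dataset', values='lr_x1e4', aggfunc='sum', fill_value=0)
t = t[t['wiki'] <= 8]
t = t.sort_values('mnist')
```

pivot: rows=gpu, cols=dataset, sum(lr_x1e4):
dataset  imdb  mnist  wiki
gpu                       
A100       81     52     8
H100        0     26     0
T4         33      0   168
V100        0      0    15
filter rows where wiki <= 8:
dataset  imdb  mnist  wiki
gpu                       
A100       81     52     8
H100        0     26     0
sort by mnist:
dataset  imdb  mnist  wiki
gpu                       
H100        0     26     0
A100       81     52     8
add column wiki_plus_mnist = t['wiki'] + t['mnist']:
dataset  imdb  mnist  wiki  wiki_plus_mnist
gpu                                        
H100        0     26     0               26
A100       81     52     8               60

26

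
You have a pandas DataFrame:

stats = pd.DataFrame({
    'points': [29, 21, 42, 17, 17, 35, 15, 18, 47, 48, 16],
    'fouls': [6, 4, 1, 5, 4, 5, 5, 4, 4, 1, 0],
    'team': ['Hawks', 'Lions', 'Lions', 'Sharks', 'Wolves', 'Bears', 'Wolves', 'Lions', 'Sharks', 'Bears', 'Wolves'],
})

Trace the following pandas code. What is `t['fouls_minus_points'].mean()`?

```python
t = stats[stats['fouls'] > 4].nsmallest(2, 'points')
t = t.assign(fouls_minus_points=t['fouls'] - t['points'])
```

-11.0

filter rows where fouls > 4:
   points  fouls    team
0      29      6   Hawks
3      17      5  Sharks
5      35      5   Bears
6      15      5  Wolves
take 2 rows with smallest points:
   points  fouls    team
6      15      5  Wolves
3      17      5  Sharks
add column fouls_minus_points = t['fouls'] - t['points']:
   points  fouls    team  fouls_minus_points
6      15      5  Wolves                 -10
3      17      5  Sharks                 -12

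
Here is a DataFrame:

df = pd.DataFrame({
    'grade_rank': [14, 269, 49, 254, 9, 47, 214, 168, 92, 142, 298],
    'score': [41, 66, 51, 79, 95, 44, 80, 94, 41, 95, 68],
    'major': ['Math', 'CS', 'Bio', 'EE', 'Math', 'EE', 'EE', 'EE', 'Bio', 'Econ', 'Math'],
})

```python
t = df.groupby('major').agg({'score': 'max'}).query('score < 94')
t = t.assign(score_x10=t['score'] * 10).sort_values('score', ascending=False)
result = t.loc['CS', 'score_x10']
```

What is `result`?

group by major, max of score:
       score
major       
Bio       51
CS        66
EE        94
Econ      95
Math      95
filter rows where score < 94:
       score
major       
Bio       51
CS        66
add column score_x10 = t['score'] * 10:
       score  score_x10
major                  
Bio       51        510
CS        66        660
sort by score descending:
       score  score_x10
major                  
CS        66        660
Bio       51        510

660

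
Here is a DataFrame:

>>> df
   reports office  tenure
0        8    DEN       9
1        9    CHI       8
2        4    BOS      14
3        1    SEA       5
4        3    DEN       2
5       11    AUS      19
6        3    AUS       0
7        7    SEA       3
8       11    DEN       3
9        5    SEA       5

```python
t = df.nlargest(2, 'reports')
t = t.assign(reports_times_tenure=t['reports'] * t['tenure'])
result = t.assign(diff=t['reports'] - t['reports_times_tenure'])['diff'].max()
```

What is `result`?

take 2 rows with largest reports:
   reports office  tenure
5       11    AUS      19
8       11    DEN       3
add column reports_times_tenure = t['reports'] * t['tenure']:
   reports office  tenure  reports_times_tenure
5       11    AUS      19                   209
8       11    DEN       3                    33
add column diff = t['reports'] - t['reports_times_tenure']:
   reports office  tenure  reports_times_tenure  diff
5       11    AUS      19                   209  -198
8       11    DEN       3                    33   -22
max of column 'diff' → -22

-22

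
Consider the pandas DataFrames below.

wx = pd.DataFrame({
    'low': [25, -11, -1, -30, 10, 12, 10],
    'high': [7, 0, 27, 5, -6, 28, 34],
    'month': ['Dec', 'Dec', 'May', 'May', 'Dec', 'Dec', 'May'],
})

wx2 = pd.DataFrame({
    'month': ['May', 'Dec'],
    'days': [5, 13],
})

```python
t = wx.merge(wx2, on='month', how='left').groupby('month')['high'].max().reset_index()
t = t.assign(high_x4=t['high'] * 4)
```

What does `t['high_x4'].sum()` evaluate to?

248

merge on 'month' (how='left') → 7 rows:
   low  high month  days
0   25     7   Dec    13
1  -11     0   Dec    13
2   -1    27   May     5
3  -30     5   May     5
4   10    -6   Dec    13
5   12    28   Dec    13
6   10    34   May     5
group by month, max of high:
month
Dec    28
May    34
Name: high, dtype: int64
reset_index():
  month  high
0   Dec    28
1   May    34
add column high_x4 = t['high'] * 4:
  month  high  high_x4
0   Dec    28      112
1   May    34      136
Finally, sum of column 'high_x4' = 248.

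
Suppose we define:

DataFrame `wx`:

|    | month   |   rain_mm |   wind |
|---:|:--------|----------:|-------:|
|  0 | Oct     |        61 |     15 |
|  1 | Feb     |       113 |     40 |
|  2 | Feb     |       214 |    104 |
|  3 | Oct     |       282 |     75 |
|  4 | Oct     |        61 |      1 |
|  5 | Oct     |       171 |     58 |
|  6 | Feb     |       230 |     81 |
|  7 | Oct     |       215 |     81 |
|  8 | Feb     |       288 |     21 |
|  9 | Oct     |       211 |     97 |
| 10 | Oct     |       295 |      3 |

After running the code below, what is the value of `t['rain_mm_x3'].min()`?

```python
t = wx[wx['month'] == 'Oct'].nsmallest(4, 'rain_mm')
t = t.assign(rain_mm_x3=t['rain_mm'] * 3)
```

183

filter rows where month == 'Oct':
   month  rain_mm  wind
0    Oct       61    15
3    Oct      282    75
4    Oct       61     1
5    Oct      171    58
7    Oct      215    81
9    Oct      211    97
10   Oct      295     3
take 4 rows with smallest rain_mm:
  month  rain_mm  wind
0   Oct       61    15
4   Oct       61     1
5   Oct      171    58
9   Oct      211    97
add column rain_mm_x3 = t['rain_mm'] * 3:
  month  rain_mm  wind  rain_mm_x3
0   Oct       61    15         183
4   Oct       61     1         183
5   Oct      171    58         513
9   Oct      211    97         633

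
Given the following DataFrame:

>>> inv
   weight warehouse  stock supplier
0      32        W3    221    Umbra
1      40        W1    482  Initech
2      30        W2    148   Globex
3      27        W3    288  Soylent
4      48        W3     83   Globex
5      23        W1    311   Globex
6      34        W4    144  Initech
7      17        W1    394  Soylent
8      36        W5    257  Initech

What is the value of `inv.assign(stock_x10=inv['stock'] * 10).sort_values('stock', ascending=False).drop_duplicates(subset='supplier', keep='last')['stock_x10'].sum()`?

add column stock_x10 = inv['stock'] * 10:
   weight warehouse  stock supplier  stock_x10
0      32        W3    221    Umbra       2210
1      40        W1    482  Initech       4820
2      30        W2    148   Globex       1480
3      27        W3    288  Soylent       2880
4      48        W3     83   Globex        830
5      23        W1    311   Globex       3110
6      34        W4    144  Initech       1440
7      17        W1    394  Soylent       3940
8      36        W5    257  Initech       2570
sort by stock descending:
   weight warehouse  stock supplier  stock_x10
1      40        W1    482  Initech       4820
7      17        W1    394  Soylent       3940
5      23        W1    311   Globex       3110
3      27        W3    288  Soylent       2880
8      36        W5    257  Initech       2570
0      32        W3    221    Umbra       2210
2      30        W2    148   Globex       1480
6      34        W4    144  Initech       1440
4      48        W3     83   Globex        830
drop duplicate supplier (keep=last):
   weight warehouse  stock supplier  stock_x10
3      27        W3    288  Soylent       2880
0      32        W3    221    Umbra       2210
6      34        W4    144  Initech       1440
4      48        W3     83   Globex        830

7360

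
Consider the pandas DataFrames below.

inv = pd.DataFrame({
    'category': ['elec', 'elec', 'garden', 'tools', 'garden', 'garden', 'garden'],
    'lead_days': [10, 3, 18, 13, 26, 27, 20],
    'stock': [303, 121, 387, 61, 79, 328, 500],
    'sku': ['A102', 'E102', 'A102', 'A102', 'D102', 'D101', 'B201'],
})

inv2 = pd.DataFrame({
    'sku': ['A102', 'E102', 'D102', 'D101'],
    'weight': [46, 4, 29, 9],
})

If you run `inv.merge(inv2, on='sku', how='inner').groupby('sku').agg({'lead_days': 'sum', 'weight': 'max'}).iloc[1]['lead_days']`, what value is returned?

27

merge on 'sku' (how='inner') → 6 rows:
  category  lead_days  stock   sku  weight
0     elec         10    303  A102      46
1     elec          3    121  E102       4
2   garden         18    387  A102      46
3    tools         13     61  A102      46
4   garden         26     79  D102      29
5   garden         27    328  D101       9
group by sku: sum(lead_days), max(weight):
      lead_days  weight
sku                    
A102         41      46
D101         27       9
D102         26      29
E102          3       4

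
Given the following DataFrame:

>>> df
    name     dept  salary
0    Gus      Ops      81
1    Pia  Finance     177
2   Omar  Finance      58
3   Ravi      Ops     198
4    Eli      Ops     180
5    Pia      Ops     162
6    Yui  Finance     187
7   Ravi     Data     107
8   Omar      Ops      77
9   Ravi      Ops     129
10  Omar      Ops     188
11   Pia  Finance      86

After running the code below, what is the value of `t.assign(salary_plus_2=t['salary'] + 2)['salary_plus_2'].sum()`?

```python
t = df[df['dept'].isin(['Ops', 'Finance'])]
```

1545

filter rows where dept in ['Ops', 'Finance']:
    name     dept  salary
0    Gus      Ops      81
1    Pia  Finance     177
2   Omar  Finance      58
3   Ravi      Ops     198
4    Eli      Ops     180
5    Pia      Ops     162
6    Yui  Finance     187
8   Omar      Ops      77
9   Ravi      Ops     129
10  Omar      Ops     188
11   Pia  Finance      86
add column salary_plus_2 = t['salary'] + 2:
    name     dept  salary  salary_plus_2
0    Gus      Ops      81             83
1    Pia  Finance     177            179
2   Omar  Finance      58             60
3   Ravi      Ops     198            200
4    Eli      Ops     180            182
5    Pia      Ops     162            164
6    Yui  Finance     187            189
8   Omar      Ops      77             79
9   Ravi      Ops     129            131
10  Omar      Ops     188            190
11   Pia  Finance      86             88
Taking the sum of column 'salary_plus_2' gives 1545.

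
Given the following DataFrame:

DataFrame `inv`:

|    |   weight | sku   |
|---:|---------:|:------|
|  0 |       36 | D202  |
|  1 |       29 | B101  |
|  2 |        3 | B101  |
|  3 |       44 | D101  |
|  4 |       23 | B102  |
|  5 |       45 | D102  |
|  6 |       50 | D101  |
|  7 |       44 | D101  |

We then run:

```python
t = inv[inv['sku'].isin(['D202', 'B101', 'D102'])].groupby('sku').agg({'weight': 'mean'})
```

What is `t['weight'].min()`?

filter rows where sku in ['D202', 'B101', 'D102']:
   weight   sku
0      36  D202
1      29  B101
2       3  B101
5      45  D102
group by sku, mean of weight:
      weight
sku         
B101    16.0
D102    45.0
D202    36.0

16.0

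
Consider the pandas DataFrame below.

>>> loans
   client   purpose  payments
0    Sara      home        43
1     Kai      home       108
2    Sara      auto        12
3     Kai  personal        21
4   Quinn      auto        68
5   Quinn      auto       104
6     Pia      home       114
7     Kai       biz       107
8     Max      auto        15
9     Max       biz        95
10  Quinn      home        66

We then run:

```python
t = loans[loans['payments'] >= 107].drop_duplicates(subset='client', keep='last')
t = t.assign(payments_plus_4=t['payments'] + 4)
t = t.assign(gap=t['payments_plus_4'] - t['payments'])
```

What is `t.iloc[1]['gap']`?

4

filter rows where payments >= 107:
  client purpose  payments
1    Kai    home       108
6    Pia    home       114
7    Kai     biz       107
drop duplicate client (keep=last):
  client purpose  payments
6    Pia    home       114
7    Kai     biz       107
add column payments_plus_4 = t['payments'] + 4:
  client purpose  payments  payments_plus_4
6    Pia    home       114              118
7    Kai     biz       107              111
add column gap = t['payments_plus_4'] - t['payments']:
  client purpose  payments  payments_plus_4  gap
6    Pia    home       114              118    4
7    Kai     biz       107              111    4
Hence 4.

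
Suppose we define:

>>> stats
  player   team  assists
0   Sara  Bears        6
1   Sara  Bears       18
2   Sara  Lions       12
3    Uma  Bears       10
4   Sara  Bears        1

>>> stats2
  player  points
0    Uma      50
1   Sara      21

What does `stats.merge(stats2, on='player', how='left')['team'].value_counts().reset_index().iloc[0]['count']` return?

merge on 'player' (how='left') → 5 rows:
  player   team  assists  points
0   Sara  Bears        6      21
1   Sara  Bears       18      21
2   Sara  Lions       12      21
3    Uma  Bears       10      50
4   Sara  Bears        1      21
value_counts of team:
team
Bears    4
Lions    1
Name: count, dtype: int64
reset_index():
    team  count
0  Bears      4
1  Lions      1
value at position 0, column 'count' → 4

4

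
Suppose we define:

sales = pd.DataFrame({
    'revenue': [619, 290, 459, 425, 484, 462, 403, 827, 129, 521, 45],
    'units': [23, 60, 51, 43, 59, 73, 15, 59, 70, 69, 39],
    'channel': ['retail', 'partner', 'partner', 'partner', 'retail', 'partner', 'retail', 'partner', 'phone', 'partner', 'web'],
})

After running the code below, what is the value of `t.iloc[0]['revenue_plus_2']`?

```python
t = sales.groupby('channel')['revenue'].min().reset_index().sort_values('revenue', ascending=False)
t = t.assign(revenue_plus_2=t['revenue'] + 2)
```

405

group by channel, min of revenue:
channel
partner    290
phone      129
retail     403
web         45
Name: revenue, dtype: int64
reset_index():
   channel  revenue
0  partner      290
1    phone      129
2   retail      403
3      web       45
sort by revenue descending:
   channel  revenue
2   retail      403
0  partner      290
1    phone      129
3      web       45
add column revenue_plus_2 = t['revenue'] + 2:
   channel  revenue  revenue_plus_2
2   retail      403             405
0  partner      290             292
1    phone      129             131
3      web       45              47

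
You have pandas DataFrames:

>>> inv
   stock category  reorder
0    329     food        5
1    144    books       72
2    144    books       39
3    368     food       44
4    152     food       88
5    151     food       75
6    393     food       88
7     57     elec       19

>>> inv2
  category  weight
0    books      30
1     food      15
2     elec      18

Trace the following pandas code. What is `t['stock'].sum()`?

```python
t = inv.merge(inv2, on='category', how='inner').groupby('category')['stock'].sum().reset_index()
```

merge on 'category' (how='inner') → 8 rows:
   stock category  reorder  weight
0    329     food        5      15
1    144    books       72      30
2    144    books       39      30
3    368     food       44      15
4    152     food       88      15
5    151     food       75      15
6    393     food       88      15
7     57     elec       19      18
group by category, sum of stock:
category
books     288
elec       57
food     1393
Name: stock, dtype: int64
reset_index():
  category  stock
0    books    288
1     elec     57
2     food   1393

1738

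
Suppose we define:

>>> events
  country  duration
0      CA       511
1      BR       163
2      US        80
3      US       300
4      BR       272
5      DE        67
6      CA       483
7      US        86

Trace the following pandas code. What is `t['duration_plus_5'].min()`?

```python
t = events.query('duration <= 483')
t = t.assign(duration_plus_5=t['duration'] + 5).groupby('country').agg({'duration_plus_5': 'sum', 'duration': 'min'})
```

72

filter rows where duration <= 483:
  country  duration
1      BR       163
2      US        80
3      US       300
4      BR       272
5      DE        67
6      CA       483
7      US        86
add column duration_plus_5 = t['duration'] + 5:
  country  duration  duration_plus_5
1      BR       163              168
2      US        80               85
3      US       300              305
4      BR       272              277
5      DE        67               72
6      CA       483              488
7      US        86               91
group by country: sum(duration_plus_5), min(duration):
         duration_plus_5  duration
country                           
BR                   445       163
CA                   488       483
DE                    72        67
US                   481        80
Finally, min of column 'duration_plus_5' = 72.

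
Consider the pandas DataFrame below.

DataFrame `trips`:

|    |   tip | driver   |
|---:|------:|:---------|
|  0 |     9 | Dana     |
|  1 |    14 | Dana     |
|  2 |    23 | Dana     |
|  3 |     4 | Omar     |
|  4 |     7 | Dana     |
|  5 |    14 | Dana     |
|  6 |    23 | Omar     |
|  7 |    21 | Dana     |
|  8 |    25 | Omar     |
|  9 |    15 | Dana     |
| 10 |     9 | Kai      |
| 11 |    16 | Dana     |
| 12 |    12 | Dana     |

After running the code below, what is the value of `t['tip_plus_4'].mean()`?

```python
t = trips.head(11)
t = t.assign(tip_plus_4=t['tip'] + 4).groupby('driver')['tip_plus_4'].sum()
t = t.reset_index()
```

69.3333333333

take first 11 rows:
    tip driver
0     9   Dana
1    14   Dana
2    23   Dana
3     4   Omar
4     7   Dana
5    14   Dana
6    23   Omar
7    21   Dana
8    25   Omar
9    15   Dana
10    9    Kai
add column tip_plus_4 = t['tip'] + 4:
    tip driver  tip_plus_4
0     9   Dana          13
1    14   Dana          18
2    23   Dana          27
3     4   Omar           8
4     7   Dana          11
5    14   Dana          18
6    23   Omar          27
7    21   Dana          25
8    25   Omar          29
9    15   Dana          19
10    9    Kai          13
group by driver, sum of tip_plus_4:
driver
Dana    131
Kai      13
Omar     64
Name: tip_plus_4, dtype: int64
reset_index():
  driver  tip_plus_4
0   Dana         131
1    Kai          13
2   Omar          64
Then the mean of column 'tip_plus_4': 69.3333333333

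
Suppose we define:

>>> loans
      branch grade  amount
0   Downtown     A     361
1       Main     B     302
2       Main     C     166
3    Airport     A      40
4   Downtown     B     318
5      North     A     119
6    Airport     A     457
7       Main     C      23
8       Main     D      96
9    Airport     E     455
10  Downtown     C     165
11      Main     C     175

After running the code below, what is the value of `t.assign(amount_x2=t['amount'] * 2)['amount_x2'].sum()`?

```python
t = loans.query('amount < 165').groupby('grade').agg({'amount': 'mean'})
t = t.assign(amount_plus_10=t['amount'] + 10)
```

397.0

filter rows where amount < 165:
    branch grade  amount
3  Airport     A      40
5    North     A     119
7     Main     C      23
8     Main     D      96
group by grade, mean of amount:
       amount
grade        
A        79.5
C        23.0
D        96.0
add column amount_plus_10 = t['amount'] + 10:
       amount  amount_plus_10
grade                        
A        79.5            89.5
C        23.0            33.0
D        96.0           106.0
add column amount_x2 = t['amount'] * 2:
       amount  amount_plus_10  amount_x2
grade                                   
A        79.5            89.5      159.0
C        23.0            33.0       46.0
D        96.0           106.0      192.0
Finally, sum of column 'amount_x2' = 397.0.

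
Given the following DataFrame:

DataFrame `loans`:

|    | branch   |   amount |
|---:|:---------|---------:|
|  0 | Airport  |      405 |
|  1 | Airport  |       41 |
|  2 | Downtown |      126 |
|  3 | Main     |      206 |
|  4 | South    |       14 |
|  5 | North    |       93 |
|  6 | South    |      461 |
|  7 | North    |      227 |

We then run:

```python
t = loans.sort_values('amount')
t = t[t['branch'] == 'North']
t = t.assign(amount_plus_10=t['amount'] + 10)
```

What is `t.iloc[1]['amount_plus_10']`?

237

sort by amount:
     branch  amount
4     South      14
1   Airport      41
5     North      93
2  Downtown     126
3      Main     206
7     North     227
0   Airport     405
6     South     461
filter rows where branch == 'North':
  branch  amount
5  North      93
7  North     227
add column amount_plus_10 = t['amount'] + 10:
  branch  amount  amount_plus_10
5  North      93             103
7  North     227             237
Hence 237.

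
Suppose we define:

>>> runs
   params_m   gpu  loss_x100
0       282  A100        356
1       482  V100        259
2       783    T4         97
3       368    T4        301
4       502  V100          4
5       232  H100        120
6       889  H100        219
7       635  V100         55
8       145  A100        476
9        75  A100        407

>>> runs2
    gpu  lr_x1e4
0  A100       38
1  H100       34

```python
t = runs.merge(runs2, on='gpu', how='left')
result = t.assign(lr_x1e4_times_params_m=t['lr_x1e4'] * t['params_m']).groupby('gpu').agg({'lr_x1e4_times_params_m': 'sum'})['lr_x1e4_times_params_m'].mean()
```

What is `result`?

14297.5

merge on 'gpu' (how='left') → 10 rows:
   params_m   gpu  loss_x100  lr_x1e4
0       282  A100        356     38.0
1       482  V100        259      NaN
2       783    T4         97      NaN
3       368    T4        301      NaN
4       502  V100          4      NaN
5       232  H100        120     34.0
6       889  H100        219     34.0
7       635  V100         55      NaN
8       145  A100        476     38.0
9        75  A100        407     38.0
add column lr_x1e4_times_params_m = t['lr_x1e4'] * t['params_m']:
   params_m   gpu  loss_x100  lr_x1e4  lr_x1e4_times_params_m
0       282  A100        356     38.0                 10716.0
1       482  V100        259      NaN                     NaN
2       783    T4         97      NaN                     NaN
3       368    T4        301      NaN                     NaN
4       502  V100          4      NaN                     NaN
5       232  H100        120     34.0                  7888.0
6       889  H100        219     34.0                 30226.0
7       635  V100         55      NaN                     NaN
8       145  A100        476     38.0                  5510.0
9        75  A100        407     38.0                  2850.0
group by gpu, sum of lr_x1e4_times_params_m:
      lr_x1e4_times_params_m
gpu                         
A100                 19076.0
H100                 38114.0
T4                       0.0
V100                     0.0
Finally, mean of column 'lr_x1e4_times_params_m' = 14297.5.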